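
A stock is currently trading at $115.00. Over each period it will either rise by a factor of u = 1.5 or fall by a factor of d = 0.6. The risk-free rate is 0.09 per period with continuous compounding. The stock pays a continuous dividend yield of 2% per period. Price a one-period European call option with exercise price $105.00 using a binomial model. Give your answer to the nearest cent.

$32.39

Per-period risk-free factor R = e^0.09 = 1.0942; dividend-adjusted growth = e^(0.09−0.02) = 1.0725.
Risk-neutral probability p = (1.0725 − 0.6)/(1.5 − 0.6) = 0.4725/0.9000 = 0.5250
Terminal stock prices: S_u = 172.5, S_d = 69
Terminal payoffs (S − K): max(67.5, 0) = 67.5, max(-36, 0) = 0
Node 0 (S = 115): V_0 = e^(−0.09)·[0.5250·67.5000 + 0.4750·0.0000] = 32.3880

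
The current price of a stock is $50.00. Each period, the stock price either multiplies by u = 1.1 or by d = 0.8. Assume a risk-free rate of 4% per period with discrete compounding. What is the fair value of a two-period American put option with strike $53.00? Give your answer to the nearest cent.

$3.83

Risk-neutral probability p = (1 + 0.04 − 0.8)/(1.1 − 0.8) = 0.2400/0.3000 = 0.8000
Terminal stock prices: S_uu = 60.5, S_ud = 44, S_dd = 32
Terminal payoffs (K − S): max(-7.5, 0) = 0, max(9, 0) = 9, max(21, 0) = 21
Node u (S = 55): continuation = 1/1.04·[0.8000·0.0000 + 0.2000·9.0000] = 1.7308; exercise value = 0.0000 ≤ continuation, so V_u = 1.7308
Node d (S = 40): continuation = 1/1.04·[0.8000·9.0000 + 0.2000·21.0000] = 10.9615; exercise value = 13.0000 > continuation, so V_d = 13.0000 (exercise)
Node 0 (S = 50): continuation = 1/1.04·[0.8000·1.7308 + 0.2000·13.0000] = 3.8314; exercise value = 3.0000 ≤ continuation, so V_0 = 3.8314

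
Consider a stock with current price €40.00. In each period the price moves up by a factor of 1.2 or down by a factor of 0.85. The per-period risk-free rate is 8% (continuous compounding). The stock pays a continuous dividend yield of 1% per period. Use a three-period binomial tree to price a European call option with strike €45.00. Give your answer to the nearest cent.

Per-period risk-free factor R = e^0.08 = 1.0833; dividend-adjusted growth = e^(0.08−0.01) = 1.0725.
Risk-neutral probability p = (1.0725 − 0.85)/(1.2 − 0.85) = 0.2225/0.3500 = 0.6357
Terminal stock prices: S_uuu = 69.12, S_uud = 48.96, S_udd = 34.68, S_ddd = 24.56
Terminal payoffs (S − K): max(24.12, 0) = 24.12, max(3.96, 0) = 3.96, max(-10.32, 0) = 0, max(-20.44, 0) = 0
Node uu (S = 57.6): V_uu = e^(−0.08)·[0.6357·24.1200 + 0.3643·3.9600] = 15.4866
Node ud (S = 40.8): V_ud = e^(−0.08)·[0.6357·3.9600 + 0.3643·0.0000] = 2.3240
Node dd (S = 28.9): V_dd = e^(−0.08)·[0.6357·0.0000 + 0.3643·0.0000] = 0.0000
Node u (S = 48): V_u = e^(−0.08)·[0.6357·15.4866 + 0.3643·2.3240] = 9.8699
Node d (S = 34): V_d = e^(−0.08)·[0.6357·2.3240 + 0.3643·0.0000] = 1.3638
Node 0 (S = 40): V_0 = e^(−0.08)·[0.6357·9.8699 + 0.3643·1.3638] = 6.2509

€6.25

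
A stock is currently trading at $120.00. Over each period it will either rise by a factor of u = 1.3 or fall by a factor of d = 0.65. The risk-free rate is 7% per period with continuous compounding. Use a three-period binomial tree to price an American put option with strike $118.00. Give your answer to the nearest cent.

Risk-neutral probability p = (e^0.07 − 0.65)/(1.3 − 0.65) = 0.4225/0.6500 = 0.6500
Terminal stock prices: S_uuu = 263.6, S_uud = 131.8, S_udd = 65.91, S_ddd = 32.95
Terminal payoffs (K − S): max(-145.6, 0) = 0, max(-13.82, 0) = 0, max(52.09, 0) = 52.09, max(85.05, 0) = 85.05
Node uu (S = 202.8): continuation = e^(−0.07)·[0.6500·0.0000 + 0.3500·0.0000] = 0.0000; exercise value = 0.0000 ≤ continuation, so V_uu = 0.0000
Node ud (S = 101.4): continuation = e^(−0.07)·[0.6500·0.0000 + 0.3500·52.0900] = 16.9983; exercise value = 16.6000 ≤ continuation, so V_ud = 16.9983
Node dd (S = 50.7): continuation = e^(−0.07)·[0.6500·52.0900 + 0.3500·85.0450] = 59.3225; exercise value = 67.3000 > continuation, so V_dd = 67.3000 (exercise)
Node u (S = 156): continuation = e^(−0.07)·[0.6500·0.0000 + 0.3500·16.9983] = 5.5470; exercise value = 0.0000 ≤ continuation, so V_u = 5.5470
Node d (S = 78): continuation = e^(−0.07)·[0.6500·16.9983 + 0.3500·67.3000] = 32.2639; exercise value = 40.0000 > continuation, so V_d = 40.0000 (exercise)
Node 0 (S = 120): continuation = e^(−0.07)·[0.6500·5.5470 + 0.3500·40.0000] = 16.4149; exercise value = 0.0000 ≤ continuation, so V_0 = 16.4149

$16.41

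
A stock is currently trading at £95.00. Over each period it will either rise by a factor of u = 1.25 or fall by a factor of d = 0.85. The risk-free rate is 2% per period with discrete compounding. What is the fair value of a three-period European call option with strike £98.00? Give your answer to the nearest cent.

£14.60

Risk-neutral probability p = (1 + 0.02 − 0.85)/(1.25 − 0.85) = 0.1700/0.4000 = 0.4250
Terminal stock prices: S_uuu = 185.5, S_uud = 126.2, S_udd = 85.8, S_ddd = 58.34
Terminal payoffs (S − K): max(87.55, 0) = 87.55, max(28.17, 0) = 28.17, max(-12.2, 0) = 0, max(-39.66, 0) = 0
Node uu (S = 148.4): V_uu = 1/1.02·[0.4250·87.5469 + 0.5750·28.1719] = 52.3591
Node ud (S = 100.9): V_ud = 1/1.02·[0.4250·28.1719 + 0.5750·0.0000] = 11.7383
Node dd (S = 68.64): V_dd = 1/1.02·[0.4250·0.0000 + 0.5750·0.0000] = 0.0000
Node u (S = 118.8): V_u = 1/1.02·[0.4250·52.3591 + 0.5750·11.7383] = 28.4334
Node d (S = 80.75): V_d = 1/1.02·[0.4250·11.7383 + 0.5750·0.0000] = 4.8910
Node 0 (S = 95): V_0 = 1/1.02·[0.4250·28.4334 + 0.5750·4.8910] = 14.6044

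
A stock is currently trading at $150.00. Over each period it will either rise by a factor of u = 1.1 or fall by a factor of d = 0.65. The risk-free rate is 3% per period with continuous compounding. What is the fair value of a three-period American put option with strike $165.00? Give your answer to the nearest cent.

Risk-neutral probability p = (e^0.03 − 0.65)/(1.1 − 0.65) = 0.3805/0.4500 = 0.8455
Terminal stock prices: S_uuu = 199.7, S_uud = 118, S_udd = 69.71, S_ddd = 41.19
Terminal payoffs (K − S): max(-34.65, 0) = 0, max(47.02, 0) = 47.02, max(95.29, 0) = 95.29, max(123.8, 0) = 123.8
Node uu (S = 181.5): continuation = e^(−0.03)·[0.8455·0.0000 + 0.1545·47.0250] = 7.0527; exercise value = 0.0000 ≤ continuation, so V_uu = 7.0527
Node ud (S = 107.2): continuation = e^(−0.03)·[0.8455·47.0250 + 0.1545·95.2875] = 52.8735; exercise value = 57.7500 > continuation, so V_ud = 57.7500 (exercise)
Node dd (S = 63.38): continuation = e^(−0.03)·[0.8455·95.2875 + 0.1545·123.8063] = 96.7485; exercise value = 101.6250 > continuation, so V_dd = 101.6250 (exercise)
Node u (S = 165): continuation = e^(−0.03)·[0.8455·7.0527 + 0.1545·57.7500] = 14.4478; exercise value = 0.0000 ≤ continuation, so V_u = 14.4478
Node d (S = 97.5): continuation = e^(−0.03)·[0.8455·57.7500 + 0.1545·101.6250] = 62.6235; exercise value = 67.5000 > continuation, so V_d = 67.5000 (exercise)
Node 0 (S = 150): continuation = e^(−0.03)·[0.8455·14.4478 + 0.1545·67.5000] = 21.9774; exercise value = 15.0000 ≤ continuation, so V_0 = 21.9774

$21.98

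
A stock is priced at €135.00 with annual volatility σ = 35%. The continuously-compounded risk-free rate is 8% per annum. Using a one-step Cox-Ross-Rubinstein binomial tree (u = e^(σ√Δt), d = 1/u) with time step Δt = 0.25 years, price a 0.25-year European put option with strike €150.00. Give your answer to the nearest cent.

CRR parameters: u = e^(σ√Δt) = e^(0.35·√0.25) = 1.1912, d = 1/u = 0.8395
Per-period rate: rΔt = 0.08·0.25 = 0.02, so R = e^0.02 = 1.0202
Risk-neutral probability p = (e^0.02 − 0.8395)/(1.1912 − 0.8395) = 0.1807/0.3518 = 0.5138
Terminal stock prices: S_u = 160.8, S_d = 113.3
Terminal payoffs (K − S): max(-10.82, 0) = 0, max(36.67, 0) = 36.67
Node 0 (S = 135): V_0 = e^(−0.02)·[0.5138·0.0000 + 0.4862·36.6733] = 17.4780

€17.48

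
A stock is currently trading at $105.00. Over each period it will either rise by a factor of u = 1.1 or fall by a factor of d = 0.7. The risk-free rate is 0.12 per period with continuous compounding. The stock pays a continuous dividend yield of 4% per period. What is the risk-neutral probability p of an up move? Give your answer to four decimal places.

Per-period risk-free factor R = e^0.12 = 1.1275; dividend-adjusted growth = e^(0.12−0.04) = 1.0833.
Risk-neutral probability p = (1.0833 − 0.7)/(1.1 − 0.7) = 0.3833/0.4000 = 0.9582

p = 0.9582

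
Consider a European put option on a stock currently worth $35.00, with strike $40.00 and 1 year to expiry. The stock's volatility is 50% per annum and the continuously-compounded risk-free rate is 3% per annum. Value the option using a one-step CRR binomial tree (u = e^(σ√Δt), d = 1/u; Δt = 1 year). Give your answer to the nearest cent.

CRR parameters: u = e^(σ√Δt) = e^(0.5·√1) = 1.6487, d = 1/u = 0.6065
Per-period rate: rΔt = 0.03·1 = 0.03, so R = e^0.03 = 1.0305
Risk-neutral probability p = (e^0.03 − 0.6065)/(1.6487 − 0.6065) = 0.4239/1.0422 = 0.4068
Terminal stock prices: S_u = 57.71, S_d = 21.23
Terminal payoffs (K − S): max(-17.71, 0) = 0, max(18.77, 0) = 18.77
Node 0 (S = 35): V_0 = e^(−0.03)·[0.4068·0.0000 + 0.5932·18.7714] = 10.8068

$10.81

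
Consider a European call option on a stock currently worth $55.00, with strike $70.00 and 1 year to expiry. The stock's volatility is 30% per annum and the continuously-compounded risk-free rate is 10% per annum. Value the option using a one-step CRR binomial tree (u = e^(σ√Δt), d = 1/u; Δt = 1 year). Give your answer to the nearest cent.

CRR parameters: u = e^(σ√Δt) = e^(0.3·√1) = 1.3499, d = 1/u = 0.7408
Per-period rate: rΔt = 0.1·1 = 0.1, so R = e^0.1 = 1.1052
Risk-neutral probability p = (e^0.1 − 0.7408)/(1.3499 − 0.7408) = 0.3644/0.6090 = 0.5982
Terminal stock prices: S_u = 74.24, S_d = 40.75
Terminal payoffs (S − K): max(4.242, 0) = 4.242, max(-29.25, 0) = 0
Node 0 (S = 55): V_0 = e^(−0.1)·[0.5982·4.2422 + 0.4018·0.0000] = 2.2964

$2.30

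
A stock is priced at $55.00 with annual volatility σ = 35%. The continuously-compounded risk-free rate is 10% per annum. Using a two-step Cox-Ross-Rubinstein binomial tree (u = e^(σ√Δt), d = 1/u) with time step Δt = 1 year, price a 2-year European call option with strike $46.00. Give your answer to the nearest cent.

CRR parameters: u = e^(σ√Δt) = e^(0.35·√1) = 1.4191, d = 1/u = 0.7047
Per-period rate: rΔt = 0.1·1 = 0.1, so R = e^0.1 = 1.1052
Risk-neutral probability p = (e^0.1 − 0.7047)/(1.4191 − 0.7047) = 0.4005/0.7144 = 0.5606
Terminal stock prices: S_uu = 110.8, S_ud = 55, S_dd = 27.31
Terminal payoffs (S − K): max(64.76, 0) = 64.76, max(9, 0) = 9, max(-18.69, 0) = 0
Node u (S = 78.05): V_u = e^(−0.1)·[0.5606·64.7564 + 0.4394·9.0000] = 36.4262
Node d (S = 38.76): V_d = e^(−0.1)·[0.5606·9.0000 + 0.4394·0.0000] = 4.5653
Node 0 (S = 55): V_0 = e^(−0.1)·[0.5606·36.4262 + 0.4394·4.5653] = 20.2924

$20.29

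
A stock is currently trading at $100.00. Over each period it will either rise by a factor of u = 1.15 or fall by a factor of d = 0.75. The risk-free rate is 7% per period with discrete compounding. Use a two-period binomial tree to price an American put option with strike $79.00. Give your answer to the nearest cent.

Risk-neutral probability p = (1 + 0.07 − 0.75)/(1.15 − 0.75) = 0.3200/0.4000 = 0.8000
Terminal stock prices: S_uu = 132.2, S_ud = 86.25, S_dd = 56.25
Terminal payoffs (K − S): max(-53.25, 0) = 0, max(-7.25, 0) = 0, max(22.75, 0) = 22.75
Node u (S = 115): continuation = 1/1.07·[0.8000·0.0000 + 0.2000·0.0000] = 0.0000; exercise value = 0.0000 ≤ continuation, so V_u = 0.0000
Node d (S = 75): continuation = 1/1.07·[0.8000·0.0000 + 0.2000·22.7500] = 4.2523; exercise value = 4.0000 ≤ continuation, so V_d = 4.2523
Node 0 (S = 100): continuation = 1/1.07·[0.8000·0.0000 + 0.2000·4.2523] = 0.7948; exercise value = 0.0000 ≤ continuation, so V_0 = 0.7948

$0.79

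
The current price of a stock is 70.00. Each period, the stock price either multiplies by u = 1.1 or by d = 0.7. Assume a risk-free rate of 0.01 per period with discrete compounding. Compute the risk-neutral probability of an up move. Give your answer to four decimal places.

p = 0.7750

Risk-neutral probability p = (1 + 0.01 − 0.7)/(1.1 − 0.7) = 0.3100/0.4000 = 0.7750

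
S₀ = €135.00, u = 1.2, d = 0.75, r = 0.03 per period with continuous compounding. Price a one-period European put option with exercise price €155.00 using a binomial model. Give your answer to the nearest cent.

Risk-neutral probability p = (e^0.03 − 0.75)/(1.2 − 0.75) = 0.2805/0.4500 = 0.6232
Terminal stock prices: S_u = 162, S_d = 101.2
Terminal payoffs (K − S): max(-7, 0) = 0, max(53.75, 0) = 53.75
Node 0 (S = 135): V_0 = e^(−0.03)·[0.6232·0.0000 + 0.3768·53.7500] = 19.6527

€19.65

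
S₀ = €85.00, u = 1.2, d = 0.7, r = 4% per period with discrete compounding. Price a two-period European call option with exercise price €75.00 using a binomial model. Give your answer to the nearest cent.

€20.26

Risk-neutral probability p = (1 + 0.04 − 0.7)/(1.2 − 0.7) = 0.3400/0.5000 = 0.6800
Terminal stock prices: S_uu = 122.4, S_ud = 71.4, S_dd = 41.65
Terminal payoffs (S − K): max(47.4, 0) = 47.4, max(-3.6, 0) = 0, max(-33.35, 0) = 0
Node u (S = 102): V_u = 1/1.04·[0.6800·47.4000 + 0.3200·0.0000] = 30.9923
Node d (S = 59.5): V_d = 1/1.04·[0.6800·0.0000 + 0.3200·0.0000] = 0.0000
Node 0 (S = 85): V_0 = 1/1.04·[0.6800·30.9923 + 0.3200·0.0000] = 20.2642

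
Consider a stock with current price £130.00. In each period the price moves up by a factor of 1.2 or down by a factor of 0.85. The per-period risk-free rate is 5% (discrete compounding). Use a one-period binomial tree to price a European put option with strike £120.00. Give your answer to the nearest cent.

Risk-neutral probability p = (1 + 0.05 − 0.85)/(1.2 − 0.85) = 0.2000/0.3500 = 0.5714
Terminal stock prices: S_u = 156, S_d = 110.5
Terminal payoffs (K − S): max(-36, 0) = 0, max(9.5, 0) = 9.5
Node 0 (S = 130): V_0 = 1/1.05·[0.5714·0.0000 + 0.4286·9.5000] = 3.8776

£3.88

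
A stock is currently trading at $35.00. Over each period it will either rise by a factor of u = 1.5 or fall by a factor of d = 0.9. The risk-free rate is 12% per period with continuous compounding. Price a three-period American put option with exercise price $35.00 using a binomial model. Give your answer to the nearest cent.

Risk-neutral probability p = (e^0.12 − 0.9)/(1.5 − 0.9) = 0.2275/0.6000 = 0.3792
Terminal stock prices: S_uuu = 118.1, S_uud = 70.88, S_udd = 42.53, S_ddd = 25.52
Terminal payoffs (K − S): max(-83.12, 0) = 0, max(-35.88, 0) = 0, max(-7.525, 0) = 0, max(9.485, 0) = 9.485
Node uu (S = 78.75): continuation = e^(−0.12)·[0.3792·0.0000 + 0.6208·0.0000] = 0.0000; exercise value = 0.0000 ≤ continuation, so V_uu = 0.0000
Node ud (S = 47.25): continuation = e^(−0.12)·[0.3792·0.0000 + 0.6208·0.0000] = 0.0000; exercise value = 0.0000 ≤ continuation, so V_ud = 0.0000
Node dd (S = 28.35): continuation = e^(−0.12)·[0.3792·0.0000 + 0.6208·9.4850] = 5.2228; exercise value = 6.6500 > continuation, so V_dd = 6.6500 (exercise)
Node u (S = 52.5): continuation = e^(−0.12)·[0.3792·0.0000 + 0.6208·0.0000] = 0.0000; exercise value = 0.0000 ≤ continuation, so V_u = 0.0000
Node d (S = 31.5): continuation = e^(−0.12)·[0.3792·0.0000 + 0.6208·6.6500] = 3.6617; exercise value = 3.5000 ≤ continuation, so V_d = 3.6617
Node 0 (S = 35): continuation = e^(−0.12)·[0.3792·0.0000 + 0.6208·3.6617] = 2.0163; exercise value = 0.0000 ≤ continuation, so V_0 = 2.0163

$2.02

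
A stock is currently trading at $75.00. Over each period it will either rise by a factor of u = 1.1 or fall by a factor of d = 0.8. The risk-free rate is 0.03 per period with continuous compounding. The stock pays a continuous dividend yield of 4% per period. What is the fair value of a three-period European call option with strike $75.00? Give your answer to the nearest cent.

$5.77

Per-period risk-free factor R = e^0.03 = 1.0305; dividend-adjusted growth = e^(0.03−0.04) = 0.9900.
Risk-neutral probability p = (0.9900 − 0.8)/(1.1 − 0.8) = 0.1900/0.3000 = 0.6335
Terminal stock prices: S_uuu = 99.83, S_uud = 72.6, S_udd = 52.8, S_ddd = 38.4
Terminal payoffs (S − K): max(24.83, 0) = 24.83, max(-2.4, 0) = 0, max(-22.2, 0) = 0, max(-36.6, 0) = 0
Node uu (S = 90.75): V_uu = e^(−0.03)·[0.6335·24.8250 + 0.3665·0.0000] = 15.2618
Node ud (S = 66): V_ud = e^(−0.03)·[0.6335·0.0000 + 0.3665·0.0000] = 0.0000
Node dd (S = 48): V_dd = e^(−0.03)·[0.6335·0.0000 + 0.3665·0.0000] = 0.0000
Node u (S = 82.5): V_u = e^(−0.03)·[0.6335·15.2618 + 0.3665·0.0000] = 9.3826
Node d (S = 60): V_d = e^(−0.03)·[0.6335·0.0000 + 0.3665·0.0000] = 0.0000
Node 0 (S = 75): V_0 = e^(−0.03)·[0.6335·9.3826 + 0.3665·0.0000] = 5.7682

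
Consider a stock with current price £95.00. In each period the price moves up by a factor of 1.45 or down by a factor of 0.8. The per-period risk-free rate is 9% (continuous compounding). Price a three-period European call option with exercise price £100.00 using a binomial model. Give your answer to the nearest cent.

Risk-neutral probability p = (e^0.09 − 0.8)/(1.45 − 0.8) = 0.2942/0.6500 = 0.4526
Terminal stock prices: S_uuu = 289.6, S_uud = 159.8, S_udd = 88.16, S_ddd = 48.64
Terminal payoffs (S − K): max(189.6, 0) = 189.6, max(59.79, 0) = 59.79, max(-11.84, 0) = 0, max(-51.36, 0) = 0
Node uu (S = 199.7): V_uu = e^(−0.09)·[0.4526·189.6194 + 0.5474·59.7900] = 108.3444
Node ud (S = 110.2): V_ud = e^(−0.09)·[0.4526·59.7900 + 0.5474·0.0000] = 24.7305
Node dd (S = 60.8): V_dd = e^(−0.09)·[0.4526·0.0000 + 0.5474·0.0000] = 0.0000
Node u (S = 137.8): V_u = e^(−0.09)·[0.4526·108.3444 + 0.5474·24.7305] = 57.1866
Node d (S = 76): V_d = e^(−0.09)·[0.4526·24.7305 + 0.5474·0.0000] = 10.2291
Node 0 (S = 95): V_0 = e^(−0.09)·[0.4526·57.1866 + 0.5474·10.2291] = 28.7714

£28.77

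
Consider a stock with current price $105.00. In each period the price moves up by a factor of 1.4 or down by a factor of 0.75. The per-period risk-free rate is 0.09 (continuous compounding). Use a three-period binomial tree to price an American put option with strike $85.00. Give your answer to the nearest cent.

Risk-neutral probability p = (e^0.09 − 0.75)/(1.4 − 0.75) = 0.3442/0.6500 = 0.5295
Terminal stock prices: S_uuu = 288.1, S_uud = 154.3, S_udd = 82.69, S_ddd = 44.3
Terminal payoffs (K − S): max(-203.1, 0) = 0, max(-69.35, 0) = 0, max(2.312, 0) = 2.312, max(40.7, 0) = 40.7
Node uu (S = 205.8): continuation = e^(−0.09)·[0.5295·0.0000 + 0.4705·0.0000] = 0.0000; exercise value = 0.0000 ≤ continuation, so V_uu = 0.0000
Node ud (S = 110.2): continuation = e^(−0.09)·[0.5295·0.0000 + 0.4705·2.3125] = 0.9944; exercise value = 0.0000 ≤ continuation, so V_ud = 0.9944
Node dd (S = 59.06): continuation = e^(−0.09)·[0.5295·2.3125 + 0.4705·40.7031] = 18.6217; exercise value = 25.9375 > continuation, so V_dd = 25.9375 (exercise)
Node u (S = 147): continuation = e^(−0.09)·[0.5295·0.0000 + 0.4705·0.9944] = 0.4276; exercise value = 0.0000 ≤ continuation, so V_u = 0.4276
Node d (S = 78.75): continuation = e^(−0.09)·[0.5295·0.9944 + 0.4705·25.9375] = 11.6345; exercise value = 6.2500 ≤ continuation, so V_d = 11.6345
Node 0 (S = 105): continuation = e^(−0.09)·[0.5295·0.4276 + 0.4705·11.6345] = 5.2098; exercise value = 0.0000 ≤ continuation, so V_0 = 5.2098

$5.21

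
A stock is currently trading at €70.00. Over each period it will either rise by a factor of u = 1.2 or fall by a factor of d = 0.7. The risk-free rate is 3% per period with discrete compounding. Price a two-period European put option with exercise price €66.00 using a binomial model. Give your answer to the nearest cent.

Risk-neutral probability p = (1 + 0.03 − 0.7)/(1.2 − 0.7) = 0.3300/0.5000 = 0.6600
Terminal stock prices: S_uu = 100.8, S_ud = 58.8, S_dd = 34.3
Terminal payoffs (K − S): max(-34.8, 0) = 0, max(7.2, 0) = 7.2, max(31.7, 0) = 31.7
Node u (S = 84): V_u = 1/1.03·[0.6600·0.0000 + 0.3400·7.2000] = 2.3767
Node d (S = 49): V_d = 1/1.03·[0.6600·7.2000 + 0.3400·31.7000] = 15.0777
Node 0 (S = 70): V_0 = 1/1.03·[0.6600·2.3767 + 0.3400·15.0777] = 6.5000

€6.50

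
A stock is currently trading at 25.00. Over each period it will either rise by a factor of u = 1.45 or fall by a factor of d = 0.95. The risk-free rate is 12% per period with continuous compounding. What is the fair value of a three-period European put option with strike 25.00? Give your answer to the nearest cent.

Risk-neutral probability p = (e^0.12 − 0.95)/(1.45 − 0.95) = 0.1775/0.5000 = 0.3550
Terminal stock prices: S_uuu = 76.22, S_uud = 49.93, S_udd = 32.72, S_ddd = 21.43
Terminal payoffs (K − S): max(-51.22, 0) = 0, max(-24.93, 0) = 0, max(-7.716, 0) = 0, max(3.566, 0) = 3.566
Node uu (S = 52.56): V_uu = e^(−0.12)·[0.3550·0.0000 + 0.6450·0.0000] = 0.0000
Node ud (S = 34.44): V_ud = e^(−0.12)·[0.3550·0.0000 + 0.6450·0.0000] = 0.0000
Node dd (S = 22.56): V_dd = e^(−0.12)·[0.3550·0.0000 + 0.6450·3.5656] = 2.0398
Node u (S = 36.25): V_u = e^(−0.12)·[0.3550·0.0000 + 0.6450·0.0000] = 0.0000
Node d (S = 23.75): V_d = e^(−0.12)·[0.3550·0.0000 + 0.6450·2.0398] = 1.1669
Node 0 (S = 25): V_0 = e^(−0.12)·[0.3550·0.0000 + 0.6450·1.1669] = 0.6675

0.67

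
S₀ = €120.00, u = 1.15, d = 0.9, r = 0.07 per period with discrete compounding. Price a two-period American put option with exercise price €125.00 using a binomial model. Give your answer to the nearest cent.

€5.24

Risk-neutral probability p = (1 + 0.07 − 0.9)/(1.15 − 0.9) = 0.1700/0.2500 = 0.6800
Terminal stock prices: S_uu = 158.7, S_ud = 124.2, S_dd = 97.2
Terminal payoffs (K − S): max(-33.7, 0) = 0, max(0.8, 0) = 0.8, max(27.8, 0) = 27.8
Node u (S = 138): continuation = 1/1.07·[0.6800·0.0000 + 0.3200·0.8000] = 0.2393; exercise value = 0.0000 ≤ continuation, so V_u = 0.2393
Node d (S = 108): continuation = 1/1.07·[0.6800·0.8000 + 0.3200·27.8000] = 8.8224; exercise value = 17.0000 > continuation, so V_d = 17.0000 (exercise)
Node 0 (S = 120): continuation = 1/1.07·[0.6800·0.2393 + 0.3200·17.0000] = 5.2362; exercise value = 5.0000 ≤ continuation, so V_0 = 5.2362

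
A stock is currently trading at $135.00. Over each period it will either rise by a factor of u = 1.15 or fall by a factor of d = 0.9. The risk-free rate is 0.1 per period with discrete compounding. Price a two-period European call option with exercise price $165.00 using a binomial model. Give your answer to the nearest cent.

$7.16

Risk-neutral probability p = (1 + 0.1 − 0.9)/(1.15 − 0.9) = 0.2000/0.2500 = 0.8000
Terminal stock prices: S_uu = 178.5, S_ud = 139.7, S_dd = 109.4
Terminal payoffs (S − K): max(13.54, 0) = 13.54, max(-25.28, 0) = 0, max(-55.65, 0) = 0
Node u (S = 155.2): V_u = 1/1.1·[0.8000·13.5375 + 0.2000·0.0000] = 9.8455
Node d (S = 121.5): V_d = 1/1.1·[0.8000·0.0000 + 0.2000·0.0000] = 0.0000
Node 0 (S = 135): V_0 = 1/1.1·[0.8000·9.8455 + 0.2000·0.0000] = 7.1603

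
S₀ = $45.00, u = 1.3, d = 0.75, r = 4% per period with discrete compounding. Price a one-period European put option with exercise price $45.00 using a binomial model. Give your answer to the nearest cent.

$5.11

Risk-neutral probability p = (1 + 0.04 − 0.75)/(1.3 − 0.75) = 0.2900/0.5500 = 0.5273
Terminal stock prices: S_u = 58.5, S_d = 33.75
Terminal payoffs (K − S): max(-13.5, 0) = 0, max(11.25, 0) = 11.25
Node 0 (S = 45): V_0 = 1/1.04·[0.5273·0.0000 + 0.4727·11.2500] = 5.1136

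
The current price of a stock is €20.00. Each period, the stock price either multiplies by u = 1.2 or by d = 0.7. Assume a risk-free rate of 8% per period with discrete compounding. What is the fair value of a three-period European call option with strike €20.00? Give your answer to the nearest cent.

€5.13

Risk-neutral probability p = (1 + 0.08 − 0.7)/(1.2 − 0.7) = 0.3800/0.5000 = 0.7600
Terminal stock prices: S_uuu = 34.56, S_uud = 20.16, S_udd = 11.76, S_ddd = 6.86
Terminal payoffs (S − K): max(14.56, 0) = 14.56, max(0.16, 0) = 0.16, max(-8.24, 0) = 0, max(-13.14, 0) = 0
Node uu (S = 28.8): V_uu = 1/1.08·[0.7600·14.5600 + 0.2400·0.1600] = 10.2815
Node ud (S = 16.8): V_ud = 1/1.08·[0.7600·0.1600 + 0.2400·0.0000] = 0.1126
Node dd (S = 9.8): V_dd = 1/1.08·[0.7600·0.0000 + 0.2400·0.0000] = 0.0000
Node u (S = 24): V_u = 1/1.08·[0.7600·10.2815 + 0.2400·0.1126] = 7.2601
Node d (S = 14): V_d = 1/1.08·[0.7600·0.1126 + 0.2400·0.0000] = 0.0792
Node 0 (S = 20): V_0 = 1/1.08·[0.7600·7.2601 + 0.2400·0.0792] = 5.1266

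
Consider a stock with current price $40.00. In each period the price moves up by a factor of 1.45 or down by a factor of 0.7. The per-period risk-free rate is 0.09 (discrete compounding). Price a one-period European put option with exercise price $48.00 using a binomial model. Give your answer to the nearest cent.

$8.81

Risk-neutral probability p = (1 + 0.09 − 0.7)/(1.45 − 0.7) = 0.3900/0.7500 = 0.5200
Terminal stock prices: S_u = 58, S_d = 28
Terminal payoffs (K − S): max(-10, 0) = 0, max(20, 0) = 20
Node 0 (S = 40): V_0 = 1/1.09·[0.5200·0.0000 + 0.4800·20.0000] = 8.8073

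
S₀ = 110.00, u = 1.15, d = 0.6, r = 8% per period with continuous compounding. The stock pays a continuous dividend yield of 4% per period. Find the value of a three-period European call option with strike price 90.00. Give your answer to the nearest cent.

31.30

Per-period risk-free factor R = e^0.08 = 1.0833; dividend-adjusted growth = e^(0.08−0.04) = 1.0408.
Risk-neutral probability p = (1.0408 − 0.6)/(1.15 − 0.6) = 0.4408/0.5500 = 0.8015
Terminal stock prices: S_uuu = 167.3, S_uud = 87.28, S_udd = 45.54, S_ddd = 23.76
Terminal payoffs (S − K): max(77.3, 0) = 77.3, max(-2.715, 0) = 0, max(-44.46, 0) = 0, max(-66.24, 0) = 0
Node uu (S = 145.5): V_uu = e^(−0.08)·[0.8015·77.2962 + 0.1985·0.0000] = 57.1879
Node ud (S = 75.9): V_ud = e^(−0.08)·[0.8015·0.0000 + 0.1985·0.0000] = 0.0000
Node dd (S = 39.6): V_dd = e^(−0.08)·[0.8015·0.0000 + 0.1985·0.0000] = 0.0000
Node u (S = 126.5): V_u = e^(−0.08)·[0.8015·57.1879 + 0.1985·0.0000] = 42.3107
Node d (S = 66): V_d = e^(−0.08)·[0.8015·0.0000 + 0.1985·0.0000] = 0.0000
Node 0 (S = 110): V_0 = e^(−0.08)·[0.8015·42.3107 + 0.1985·0.0000] = 31.3037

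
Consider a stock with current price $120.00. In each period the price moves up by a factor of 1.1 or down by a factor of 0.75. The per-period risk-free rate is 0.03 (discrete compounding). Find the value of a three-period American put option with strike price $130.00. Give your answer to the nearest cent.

$14.91

Risk-neutral probability p = (1 + 0.03 − 0.75)/(1.1 − 0.75) = 0.2800/0.3500 = 0.8000
Terminal stock prices: S_uuu = 159.7, S_uud = 108.9, S_udd = 74.25, S_ddd = 50.62
Terminal payoffs (K − S): max(-29.72, 0) = 0, max(21.1, 0) = 21.1, max(55.75, 0) = 55.75, max(79.38, 0) = 79.38
Node uu (S = 145.2): continuation = 1/1.03·[0.8000·0.0000 + 0.2000·21.1000] = 4.0971; exercise value = 0.0000 ≤ continuation, so V_uu = 4.0971
Node ud (S = 99): continuation = 1/1.03·[0.8000·21.1000 + 0.2000·55.7500] = 27.2136; exercise value = 31.0000 > continuation, so V_ud = 31.0000 (exercise)
Node dd (S = 67.5): continuation = 1/1.03·[0.8000·55.7500 + 0.2000·79.3750] = 58.7136; exercise value = 62.5000 > continuation, so V_dd = 62.5000 (exercise)
Node u (S = 132): continuation = 1/1.03·[0.8000·4.0971 + 0.2000·31.0000] = 9.2016; exercise value = 0.0000 ≤ continuation, so V_u = 9.2016
Node d (S = 90): continuation = 1/1.03·[0.8000·31.0000 + 0.2000·62.5000] = 36.2136; exercise value = 40.0000 > continuation, so V_d = 40.0000 (exercise)
Node 0 (S = 120): continuation = 1/1.03·[0.8000·9.2016 + 0.2000·40.0000] = 14.9139; exercise value = 10.0000 ≤ continuation, so V_0 = 14.9139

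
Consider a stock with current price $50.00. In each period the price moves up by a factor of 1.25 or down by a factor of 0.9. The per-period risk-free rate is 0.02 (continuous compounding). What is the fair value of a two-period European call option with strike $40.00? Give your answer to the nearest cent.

$11.57

Risk-neutral probability p = (e^0.02 − 0.9)/(1.25 − 0.9) = 0.1202/0.3500 = 0.3434
Terminal stock prices: S_uu = 78.12, S_ud = 56.25, S_dd = 40.5
Terminal payoffs (S − K): max(38.12, 0) = 38.12, max(16.25, 0) = 16.25, max(0.5, 0) = 0.5
Node u (S = 62.5): V_u = e^(−0.02)·[0.3434·38.1250 + 0.6566·16.2500] = 23.2921
Node d (S = 45): V_d = e^(−0.02)·[0.3434·16.2500 + 0.6566·0.5000] = 5.7921
Node 0 (S = 50): V_0 = e^(−0.02)·[0.3434·23.2921 + 0.6566·5.7921] = 11.5684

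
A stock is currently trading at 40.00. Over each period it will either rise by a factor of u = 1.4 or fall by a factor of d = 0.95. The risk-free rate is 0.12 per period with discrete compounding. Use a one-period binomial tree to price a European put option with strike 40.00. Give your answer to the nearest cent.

Risk-neutral probability p = (1 + 0.12 − 0.95)/(1.4 − 0.95) = 0.1700/0.4500 = 0.3778
Terminal stock prices: S_u = 56, S_d = 38
Terminal payoffs (K − S): max(-16, 0) = 0, max(2, 0) = 2
Node 0 (S = 40): V_0 = 1/1.12·[0.3778·0.0000 + 0.6222·2.0000] = 1.1111

1.11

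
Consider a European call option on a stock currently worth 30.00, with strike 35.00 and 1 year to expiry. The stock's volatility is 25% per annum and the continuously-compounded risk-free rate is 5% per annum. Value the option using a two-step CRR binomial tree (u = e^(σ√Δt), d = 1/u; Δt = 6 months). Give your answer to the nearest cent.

2.04

CRR parameters: u = e^(σ√Δt) = e^(0.25·√0.5) = 1.1934, d = 1/u = 0.8380
Per-period rate: rΔt = 0.05·0.5 = 0.025, so R = e^0.025 = 1.0253
Risk-neutral probability p = (e^0.025 − 0.8380)/(1.1934 − 0.8380) = 0.1873/0.3554 = 0.5272
Terminal stock prices: S_uu = 42.72, S_ud = 30, S_dd = 21.07
Terminal payoffs (S − K): max(7.724, 0) = 7.724, max(-5, 0) = 0, max(-13.93, 0) = 0
Node u (S = 35.8): V_u = e^(−0.025)·[0.5272·7.7236 + 0.4728·0.0000] = 3.9710
Node d (S = 25.14): V_d = e^(−0.025)·[0.5272·0.0000 + 0.4728·0.0000] = 0.0000
Node 0 (S = 30): V_0 = e^(−0.025)·[0.5272·3.9710 + 0.4728·0.0000] = 2.0416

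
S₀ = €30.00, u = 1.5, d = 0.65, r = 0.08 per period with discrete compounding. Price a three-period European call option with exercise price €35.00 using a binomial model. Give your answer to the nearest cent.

Risk-neutral probability p = (1 + 0.08 − 0.65)/(1.5 − 0.65) = 0.4300/0.8500 = 0.5059
Terminal stock prices: S_uuu = 101.2, S_uud = 43.88, S_udd = 19.01, S_ddd = 8.239
Terminal payoffs (S − K): max(66.25, 0) = 66.25, max(8.875, 0) = 8.875, max(-15.99, 0) = 0, max(-26.76, 0) = 0
Node uu (S = 67.5): V_uu = 1/1.08·[0.5059·66.2500 + 0.4941·8.8750] = 35.0926
Node ud (S = 29.25): V_ud = 1/1.08·[0.5059·8.8750 + 0.4941·0.0000] = 4.1571
Node dd (S = 12.68): V_dd = 1/1.08·[0.5059·0.0000 + 0.4941·0.0000] = 0.0000
Node u (S = 45): V_u = 1/1.08·[0.5059·35.0926 + 0.4941·4.1571] = 18.3397
Node d (S = 19.5): V_d = 1/1.08·[0.5059·4.1571 + 0.4941·0.0000] = 1.9472
Node 0 (S = 30): V_0 = 1/1.08·[0.5059·18.3397 + 0.4941·1.9472] = 9.4814

€9.48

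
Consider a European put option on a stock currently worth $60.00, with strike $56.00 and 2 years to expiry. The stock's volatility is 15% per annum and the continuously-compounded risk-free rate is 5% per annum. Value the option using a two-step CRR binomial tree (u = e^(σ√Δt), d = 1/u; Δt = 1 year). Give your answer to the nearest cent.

CRR parameters: u = e^(σ√Δt) = e^(0.15·√1) = 1.1618, d = 1/u = 0.8607
Per-period rate: rΔt = 0.05·1 = 0.05, so R = e^0.05 = 1.0513
Risk-neutral probability p = (e^0.05 − 0.8607)/(1.1618 − 0.8607) = 0.1906/0.3011 = 0.6328
Terminal stock prices: S_uu = 80.99, S_ud = 60, S_dd = 44.45
Terminal payoffs (K − S): max(-24.99, 0) = 0, max(-4, 0) = 0, max(11.55, 0) = 11.55
Node u (S = 69.71): V_u = e^(−0.05)·[0.6328·0.0000 + 0.3672·0.0000] = 0.0000
Node d (S = 51.64): V_d = e^(−0.05)·[0.6328·0.0000 + 0.3672·11.5509] = 4.0343
Node 0 (S = 60): V_0 = e^(−0.05)·[0.6328·0.0000 + 0.3672·4.0343] = 1.4090

$1.41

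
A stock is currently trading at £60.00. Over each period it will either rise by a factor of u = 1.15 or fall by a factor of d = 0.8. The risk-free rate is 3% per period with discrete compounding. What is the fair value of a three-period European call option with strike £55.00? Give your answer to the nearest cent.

Risk-neutral probability p = (1 + 0.03 − 0.8)/(1.15 − 0.8) = 0.2300/0.3500 = 0.6571
Terminal stock prices: S_uuu = 91.25, S_uud = 63.48, S_udd = 44.16, S_ddd = 30.72
Terminal payoffs (S − K): max(36.25, 0) = 36.25, max(8.48, 0) = 8.48, max(-10.84, 0) = 0, max(-24.28, 0) = 0
Node uu (S = 79.35): V_uu = 1/1.03·[0.6571·36.2525 + 0.3429·8.4800] = 25.9519
Node ud (S = 55.2): V_ud = 1/1.03·[0.6571·8.4800 + 0.3429·0.0000] = 5.4103
Node dd (S = 38.4): V_dd = 1/1.03·[0.6571·0.0000 + 0.3429·0.0000] = 0.0000
Node u (S = 69): V_u = 1/1.03·[0.6571·25.9519 + 0.3429·5.4103] = 18.3583
Node d (S = 48): V_d = 1/1.03·[0.6571·5.4103 + 0.3429·0.0000] = 3.4518
Node 0 (S = 60): V_0 = 1/1.03·[0.6571·18.3583 + 0.3429·3.4518] = 12.8617

£12.86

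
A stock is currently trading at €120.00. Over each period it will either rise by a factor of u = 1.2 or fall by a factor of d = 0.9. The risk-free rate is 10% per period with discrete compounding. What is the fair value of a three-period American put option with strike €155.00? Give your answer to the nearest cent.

€35.00

Risk-neutral probability p = (1 + 0.1 − 0.9)/(1.2 − 0.9) = 0.2000/0.3000 = 0.6667
Terminal stock prices: S_uuu = 207.4, S_uud = 155.5, S_udd = 116.6, S_ddd = 87.48
Terminal payoffs (K − S): max(-52.36, 0) = 0, max(-0.52, 0) = 0, max(38.36, 0) = 38.36, max(67.52, 0) = 67.52
Node uu (S = 172.8): continuation = 1/1.1·[0.6667·0.0000 + 0.3333·0.0000] = 0.0000; exercise value = 0.0000 ≤ continuation, so V_uu = 0.0000
Node ud (S = 129.6): continuation = 1/1.1·[0.6667·0.0000 + 0.3333·38.3600] = 11.6242; exercise value = 25.4000 > continuation, so V_ud = 25.4000 (exercise)
Node dd (S = 97.2): continuation = 1/1.1·[0.6667·38.3600 + 0.3333·67.5200] = 43.7091; exercise value = 57.8000 > continuation, so V_dd = 57.8000 (exercise)
Node u (S = 144): continuation = 1/1.1·[0.6667·0.0000 + 0.3333·25.4000] = 7.6970; exercise value = 11.0000 > continuation, so V_u = 11.0000 (exercise)
Node d (S = 108): continuation = 1/1.1·[0.6667·25.4000 + 0.3333·57.8000] = 32.9091; exercise value = 47.0000 > continuation, so V_d = 47.0000 (exercise)
Node 0 (S = 120): continuation = 1/1.1·[0.6667·11.0000 + 0.3333·47.0000] = 20.9091; exercise value = 35.0000 > continuation, so V_0 = 35.0000 (exercise)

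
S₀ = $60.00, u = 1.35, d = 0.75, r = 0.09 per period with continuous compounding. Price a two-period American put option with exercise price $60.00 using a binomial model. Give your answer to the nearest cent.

$5.85

Risk-neutral probability p = (e^0.09 − 0.75)/(1.35 − 0.75) = 0.3442/0.6000 = 0.5736
Terminal stock prices: S_uu = 109.4, S_ud = 60.75, S_dd = 33.75
Terminal payoffs (K − S): max(-49.35, 0) = 0, max(-0.75, 0) = 0, max(26.25, 0) = 26.25
Node u (S = 81): continuation = e^(−0.09)·[0.5736·0.0000 + 0.4264·0.0000] = 0.0000; exercise value = 0.0000 ≤ continuation, so V_u = 0.0000
Node d (S = 45): continuation = e^(−0.09)·[0.5736·0.0000 + 0.4264·26.2500] = 10.2291; exercise value = 15.0000 > continuation, so V_d = 15.0000 (exercise)
Node 0 (S = 60): continuation = e^(−0.09)·[0.5736·0.0000 + 0.4264·15.0000] = 5.8452; exercise value = 0.0000 ≤ continuation, so V_0 = 5.8452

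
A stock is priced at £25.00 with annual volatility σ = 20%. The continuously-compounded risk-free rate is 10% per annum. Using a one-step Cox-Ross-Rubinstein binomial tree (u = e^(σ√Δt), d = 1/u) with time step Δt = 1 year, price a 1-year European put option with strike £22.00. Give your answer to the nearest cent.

£0.40

CRR parameters: u = e^(σ√Δt) = e^(0.2·√1) = 1.2214, d = 1/u = 0.8187
Per-period rate: rΔt = 0.1·1 = 0.1, so R = e^0.1 = 1.1052
Risk-neutral probability p = (e^0.1 − 0.8187)/(1.2214 − 0.8187) = 0.2864/0.4027 = 0.7113
Terminal stock prices: S_u = 30.54, S_d = 20.47
Terminal payoffs (K − S): max(-8.535, 0) = 0, max(1.532, 0) = 1.532
Node 0 (S = 25): V_0 = e^(−0.1)·[0.7113·0.0000 + 0.2887·1.5317] = 0.4001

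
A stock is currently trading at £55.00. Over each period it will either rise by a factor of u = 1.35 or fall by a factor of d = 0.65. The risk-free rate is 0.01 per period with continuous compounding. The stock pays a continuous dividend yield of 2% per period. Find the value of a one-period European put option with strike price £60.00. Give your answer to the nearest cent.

£12.35

Per-period risk-free factor R = e^0.01 = 1.0101; dividend-adjusted growth = e^(0.01−0.02) = 0.9900.
Risk-neutral probability p = (0.9900 − 0.65)/(1.35 − 0.65) = 0.3400/0.7000 = 0.4858
Terminal stock prices: S_u = 74.25, S_d = 35.75
Terminal payoffs (K − S): max(-14.25, 0) = 0, max(24.25, 0) = 24.25
Node 0 (S = 55): V_0 = e^(−0.01)·[0.4858·0.0000 + 0.5142·24.2500] = 12.3456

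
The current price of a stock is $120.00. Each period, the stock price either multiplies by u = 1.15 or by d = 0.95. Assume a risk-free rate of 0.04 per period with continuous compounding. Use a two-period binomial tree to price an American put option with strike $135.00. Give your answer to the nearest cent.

$15.00

Risk-neutral probability p = (e^0.04 − 0.95)/(1.15 − 0.95) = 0.0908/0.2000 = 0.4541
Terminal stock prices: S_uu = 158.7, S_ud = 131.1, S_dd = 108.3
Terminal payoffs (K − S): max(-23.7, 0) = 0, max(3.9, 0) = 3.9, max(26.7, 0) = 26.7
Node u (S = 138): continuation = e^(−0.04)·[0.4541·0.0000 + 0.5459·3.9000] = 2.0457; exercise value = 0.0000 ≤ continuation, so V_u = 2.0457
Node d (S = 114): continuation = e^(−0.04)·[0.4541·3.9000 + 0.5459·26.7000] = 15.7066; exercise value = 21.0000 > continuation, so V_d = 21.0000 (exercise)
Node 0 (S = 120): continuation = e^(−0.04)·[0.4541·2.0457 + 0.5459·21.0000] = 11.9078; exercise value = 15.0000 > continuation, so V_0 = 15.0000 (exercise)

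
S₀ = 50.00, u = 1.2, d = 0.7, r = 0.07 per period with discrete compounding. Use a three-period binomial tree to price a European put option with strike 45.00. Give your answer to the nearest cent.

2.31

Risk-neutral probability p = (1 + 0.07 − 0.7)/(1.2 − 0.7) = 0.3700/0.5000 = 0.7400
Terminal stock prices: S_uuu = 86.4, S_uud = 50.4, S_udd = 29.4, S_ddd = 17.15
Terminal payoffs (K − S): max(-41.4, 0) = 0, max(-5.4, 0) = 0, max(15.6, 0) = 15.6, max(27.85, 0) = 27.85
Node uu (S = 72): V_uu = 1/1.07·[0.7400·0.0000 + 0.2600·0.0000] = 0.0000
Node ud (S = 42): V_ud = 1/1.07·[0.7400·0.0000 + 0.2600·15.6000] = 3.7907
Node dd (S = 24.5): V_dd = 1/1.07·[0.7400·15.6000 + 0.2600·27.8500] = 17.5561
Node u (S = 60): V_u = 1/1.07·[0.7400·0.0000 + 0.2600·3.7907] = 0.9211
Node d (S = 35): V_d = 1/1.07·[0.7400·3.7907 + 0.2600·17.5561] = 6.8875
Node 0 (S = 50): V_0 = 1/1.07·[0.7400·0.9211 + 0.2600·6.8875] = 2.3106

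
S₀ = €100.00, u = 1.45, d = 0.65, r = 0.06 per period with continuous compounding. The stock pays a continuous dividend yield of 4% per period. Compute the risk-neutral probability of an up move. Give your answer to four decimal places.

Per-period risk-free factor R = e^0.06 = 1.0618; dividend-adjusted growth = e^(0.06−0.04) = 1.0202.
Risk-neutral probability p = (1.0202 − 0.65)/(1.45 − 0.65) = 0.3702/0.8000 = 0.4628

p = 0.4628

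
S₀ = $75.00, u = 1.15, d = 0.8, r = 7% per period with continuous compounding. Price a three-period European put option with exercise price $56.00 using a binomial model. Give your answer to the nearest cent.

Risk-neutral probability p = (e^0.07 − 0.8)/(1.15 − 0.8) = 0.2725/0.3500 = 0.7786
Terminal stock prices: S_uuu = 114.1, S_uud = 79.35, S_udd = 55.2, S_ddd = 38.4
Terminal payoffs (K − S): max(-58.07, 0) = 0, max(-23.35, 0) = 0, max(0.8, 0) = 0.8, max(17.6, 0) = 17.6
Node uu (S = 99.19): V_uu = e^(−0.07)·[0.7786·0.0000 + 0.2214·0.0000] = 0.0000
Node ud (S = 69): V_ud = e^(−0.07)·[0.7786·0.0000 + 0.2214·0.8000] = 0.1651
Node dd (S = 48): V_dd = e^(−0.07)·[0.7786·0.8000 + 0.2214·17.6000] = 4.2141
Node u (S = 86.25): V_u = e^(−0.07)·[0.7786·0.0000 + 0.2214·0.1651] = 0.0341
Node d (S = 60): V_d = e^(−0.07)·[0.7786·0.1651 + 0.2214·4.2141] = 0.9898
Node 0 (S = 75): V_0 = e^(−0.07)·[0.7786·0.0341 + 0.2214·0.9898] = 0.2291

$0.23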